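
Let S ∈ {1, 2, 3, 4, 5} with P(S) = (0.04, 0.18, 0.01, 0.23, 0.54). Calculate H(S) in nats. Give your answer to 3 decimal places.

H(S) = −Σ p·ln p.
  −(0.04)·ln(0.04) = 0.1288
  −(0.18)·ln(0.18) = 0.3087
  −(0.01)·ln(0.01) = 0.0461
  −(0.23)·ln(0.23) = 0.3380
  −(0.54)·ln(0.54) = 0.3327
Sum: 0.1288 + 0.3087 + 0.0461 + 0.3380 + 0.3327 = 1.154 nats.

1.154 nats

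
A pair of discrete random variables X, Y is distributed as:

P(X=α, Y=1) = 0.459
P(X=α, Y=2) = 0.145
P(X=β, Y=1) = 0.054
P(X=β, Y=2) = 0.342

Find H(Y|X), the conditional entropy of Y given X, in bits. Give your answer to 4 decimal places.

0.7078 bits

Marginals: p(X) = (0.6040, 0.3960), p(Y) = (0.5130, 0.4870).
H(Y|X) = Σ p(X) · H(Y|X=·).
  X=α: p=0.6040, H(Y|X=α) = 0.7952
  X=β: p=0.3960, H(Y|X=β) = 0.5746
Weighted sum = 0.7078 bits.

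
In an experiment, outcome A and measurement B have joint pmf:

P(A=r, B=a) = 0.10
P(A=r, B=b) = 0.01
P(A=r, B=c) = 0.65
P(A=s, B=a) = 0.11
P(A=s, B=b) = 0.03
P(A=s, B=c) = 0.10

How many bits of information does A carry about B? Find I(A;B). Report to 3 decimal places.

0.128 bits

Marginals: p(A) = (0.7600, 0.2400), p(B) = (0.2100, 0.0400, 0.7500).
I(A;B) = H(A) + H(B) − H(A,B).
H(A) = 0.7950, H(B) = 0.9699, H(A,B) = 1.6368.
I(A;B) = 0.7950 + 0.9699 − 1.6368 = 0.128 bits.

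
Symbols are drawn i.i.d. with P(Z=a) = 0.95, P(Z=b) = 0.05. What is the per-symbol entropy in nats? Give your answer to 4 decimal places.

0.1985 nats

H(Z) = −Σ p·ln p.
  −(0.95)·ln(0.95) = 0.04873
  −(0.05)·ln(0.05) = 0.14979
Sum: 0.04873 + 0.14979 = 0.1985 nats.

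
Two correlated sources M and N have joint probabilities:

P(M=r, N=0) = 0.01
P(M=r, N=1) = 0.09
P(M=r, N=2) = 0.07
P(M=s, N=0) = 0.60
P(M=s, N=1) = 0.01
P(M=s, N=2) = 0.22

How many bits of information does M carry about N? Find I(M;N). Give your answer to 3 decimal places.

Marginals: p(M) = (0.1700, 0.8300), p(N) = (0.6100, 0.1000, 0.2900).
I(M;N) = Σ p(x,y)·log₂[p(x,y)/(p(x)p(y))].
  (r,0): 0.01·log₂(0.0964) = -0.0337
  (r,1): 0.09·log₂(5.2941) = 0.2164
  (r,2): 0.07·log₂(1.4199) = 0.0354
  (s,0): 0.60·log₂(1.1851) = 0.1470
  (s,1): 0.01·log₂(0.1205) = -0.0305
  (s,2): 0.22·log₂(0.9140) = -0.0285
Sum = 0.306 bits.

0.306 bits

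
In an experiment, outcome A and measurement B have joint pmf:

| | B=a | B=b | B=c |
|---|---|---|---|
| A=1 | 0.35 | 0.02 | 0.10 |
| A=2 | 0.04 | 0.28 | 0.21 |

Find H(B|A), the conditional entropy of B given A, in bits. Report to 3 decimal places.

Marginals: p(A) = (0.4700, 0.5300), p(B) = (0.3900, 0.3000, 0.3100).
H(B|A) = Σ p(A) · H(B|A=·).
  A=1: p=0.4700, H(B|A=1) = 0.9856
  A=2: p=0.5300, H(B|A=2) = 1.2969
Weighted sum = 1.151 bits.

1.151 bits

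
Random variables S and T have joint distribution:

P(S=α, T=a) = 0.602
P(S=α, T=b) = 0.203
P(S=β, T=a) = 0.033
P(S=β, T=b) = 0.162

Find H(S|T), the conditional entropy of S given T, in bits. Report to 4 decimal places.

0.5488 bits

Marginals: p(S) = (0.8050, 0.1950), p(T) = (0.6350, 0.3650).
H(S|T) = Σ p(T) · H(S|T=·).
  T=a: p=0.6350, H(S|T=a) = 0.2947
  T=b: p=0.3650, H(S|T=b) = 0.9909
Weighted sum = 0.5488 bits.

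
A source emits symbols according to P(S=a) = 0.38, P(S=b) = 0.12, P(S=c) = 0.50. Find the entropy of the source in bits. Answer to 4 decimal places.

H(S) = −Σ p·log₂ p.
  −(0.38)·log₂(0.38) = 0.53045
  −(0.12)·log₂(0.12) = 0.36707
  −(0.50)·log₂(0.50) = 0.50000
Sum: 0.53045 + 0.36707 + 0.50000 = 1.3975 bits.

1.3975 bits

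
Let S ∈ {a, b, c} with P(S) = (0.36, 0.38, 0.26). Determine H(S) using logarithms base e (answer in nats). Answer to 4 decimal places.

1.0857 nats

H(S) = −Σ p·ln p.
  −(0.36)·ln(0.36) = 0.36779
  −(0.38)·ln(0.38) = 0.36768
  −(0.26)·ln(0.26) = 0.35024
Sum: 0.36779 + 0.36768 + 0.35024 = 1.0857 nats.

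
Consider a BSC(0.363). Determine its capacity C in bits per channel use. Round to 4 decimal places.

Binary symmetric channel: C = 1 − h₂(ε) where h₂ is the binary entropy function.
h₂(0.363) = −0.363·log₂0.363 − 0.637·log₂0.637 = 0.9451.
C = 1 − 0.9451 = 0.0549 bits per channel use.

0.0549 bits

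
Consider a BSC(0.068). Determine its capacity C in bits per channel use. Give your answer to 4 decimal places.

Binary symmetric channel: C = 1 − h₂(ε) where h₂ is the binary entropy function.
h₂(0.068) = −0.068·log₂0.068 − 0.932·log₂0.932 = 0.3584.
C = 1 − 0.3584 = 0.6416 bits per channel use.

0.6416 bits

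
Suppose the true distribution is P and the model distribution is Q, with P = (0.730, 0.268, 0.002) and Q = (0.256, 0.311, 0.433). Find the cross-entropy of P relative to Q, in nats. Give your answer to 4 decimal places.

1.3094 nats

H(P,Q) = −Σ p·ln q.
  −0.730·ln(0.256) = 0.99468
  −0.268·ln(0.311) = 0.31301
  −0.002·ln(0.433) = 0.00167
H(P,Q) = 1.3094 nats.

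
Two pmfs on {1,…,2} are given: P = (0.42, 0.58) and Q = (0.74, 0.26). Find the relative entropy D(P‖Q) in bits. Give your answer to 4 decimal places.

0.3282 bits

D(P‖Q) = Σ p·log₂(p/q).
  0.42·log₂(0.42/0.74) = -0.34320
  0.58·log₂(0.58/0.26) = 0.67137
D(P‖Q) = 0.3282 bits.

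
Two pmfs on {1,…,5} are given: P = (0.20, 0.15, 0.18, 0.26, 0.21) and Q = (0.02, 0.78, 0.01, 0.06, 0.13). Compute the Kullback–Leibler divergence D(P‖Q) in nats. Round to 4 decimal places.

1.2154 nats

D(P‖Q) = Σ p·ln(p/q).
  0.20·ln(0.20/0.02) = 0.46052
  0.15·ln(0.15/0.78) = -0.24730
  0.18·ln(0.18/0.01) = 0.52027
  0.26·ln(0.26/0.06) = 0.38125
  0.21·ln(0.21/0.13) = 0.10071
D(P‖Q) = 1.2154 nats.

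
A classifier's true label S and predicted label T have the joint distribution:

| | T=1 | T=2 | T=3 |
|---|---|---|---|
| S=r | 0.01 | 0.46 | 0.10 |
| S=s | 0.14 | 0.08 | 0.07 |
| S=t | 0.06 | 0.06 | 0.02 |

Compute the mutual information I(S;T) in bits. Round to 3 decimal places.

Marginals: p(S) = (0.5700, 0.2900, 0.1400), p(T) = (0.2100, 0.6000, 0.1900).
I(S;T) = H(S) + H(T) − H(S,T).
H(S) = 1.3773, H(T) = 1.3702, H(S,T) = 2.4711.
I(S;T) = 1.3773 + 1.3702 − 2.4711 = 0.276 bits.

0.276 bits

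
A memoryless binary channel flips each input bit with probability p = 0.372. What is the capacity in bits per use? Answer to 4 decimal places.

Binary symmetric channel: C = 1 − h₂(ε) where h₂ is the binary entropy function.
h₂(0.372) = −0.372·log₂0.372 − 0.628·log₂0.628 = 0.9522.
C = 1 − 0.9522 = 0.0478 bits per channel use.

0.0478 bits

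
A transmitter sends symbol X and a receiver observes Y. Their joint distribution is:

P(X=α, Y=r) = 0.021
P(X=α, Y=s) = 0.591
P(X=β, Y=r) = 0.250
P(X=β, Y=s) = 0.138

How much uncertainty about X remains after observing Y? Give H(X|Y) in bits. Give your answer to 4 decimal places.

0.6169 bits

Marginals: p(X) = (0.6120, 0.3880), p(Y) = (0.2710, 0.7290).
H(X|Y) = Σ p(Y) · H(X|Y=·).
  Y=r: p=0.2710, H(X|Y=r) = 0.3933
  Y=s: p=0.7290, H(X|Y=s) = 0.7000
Weighted sum = 0.6169 bits.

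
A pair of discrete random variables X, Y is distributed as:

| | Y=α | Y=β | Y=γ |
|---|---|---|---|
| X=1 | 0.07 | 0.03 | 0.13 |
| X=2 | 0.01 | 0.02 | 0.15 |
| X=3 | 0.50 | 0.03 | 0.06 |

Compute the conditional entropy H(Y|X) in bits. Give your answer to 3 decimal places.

Marginals: p(X) = (0.2300, 0.1800, 0.5900), p(Y) = (0.5800, 0.0800, 0.3400).
H(Y|X) = Σ p(X) · H(Y|X=·).
  X=1: p=0.2300, H(Y|X=1) = 1.3709
  X=2: p=0.1800, H(Y|X=2) = 0.8031
  X=3: p=0.5900, H(Y|X=3) = 0.7562
Weighted sum = 0.906 bits.

0.906 bits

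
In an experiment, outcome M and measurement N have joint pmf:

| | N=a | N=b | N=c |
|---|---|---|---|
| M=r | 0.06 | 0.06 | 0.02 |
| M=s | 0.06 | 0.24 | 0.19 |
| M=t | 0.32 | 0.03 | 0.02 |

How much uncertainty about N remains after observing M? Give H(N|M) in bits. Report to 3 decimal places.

1.151 bits

Marginals: p(M) = (0.1400, 0.4900, 0.3700), p(N) = (0.4400, 0.3300, 0.2300).
H(N|M) = Σ p(M) · H(N|M=·).
  M=r: p=0.1400, H(N|M=r) = 1.4488
  M=s: p=0.4900, H(N|M=s) = 1.4053
  M=t: p=0.3700, H(N|M=t) = 0.7026
Weighted sum = 1.151 bits.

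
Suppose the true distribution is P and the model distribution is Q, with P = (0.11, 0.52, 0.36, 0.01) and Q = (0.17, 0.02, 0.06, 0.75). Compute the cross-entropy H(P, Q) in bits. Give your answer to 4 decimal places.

H(P,Q) = −Σ p·log₂ q.
  −0.11·log₂(0.17) = 0.28120
  −0.52·log₂(0.02) = 2.93481
  −0.36·log₂(0.06) = 1.46120
  −0.01·log₂(0.75) = 0.00415
H(P,Q) = 4.6814 bits.

4.6814 bits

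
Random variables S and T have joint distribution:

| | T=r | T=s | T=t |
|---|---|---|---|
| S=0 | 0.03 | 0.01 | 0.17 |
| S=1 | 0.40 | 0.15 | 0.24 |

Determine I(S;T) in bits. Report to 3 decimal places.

Marginals: p(S) = (0.2100, 0.7900), p(T) = (0.4300, 0.1600, 0.4100).
I(S;T) = H(S) + H(T) − H(S,T).
H(S) = 0.7415, H(T) = 1.4740, H(S,T) = 2.0862.
I(S;T) = 0.7415 + 1.4740 − 2.0862 = 0.129 bits.

0.129 bits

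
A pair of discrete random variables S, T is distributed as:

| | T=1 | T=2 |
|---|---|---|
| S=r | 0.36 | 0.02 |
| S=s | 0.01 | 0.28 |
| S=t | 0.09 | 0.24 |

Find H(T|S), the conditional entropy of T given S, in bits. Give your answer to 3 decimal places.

0.455 bits

Marginals: p(S) = (0.3800, 0.2900, 0.3300), p(T) = (0.4600, 0.5400).
H(T|S) = Σ p(S) · H(T|S=·).
  S=r: p=0.3800, H(T|S=r) = 0.2975
  S=s: p=0.2900, H(T|S=s) = 0.2164
  S=t: p=0.3300, H(T|S=t) = 0.8454
Weighted sum = 0.455 bits.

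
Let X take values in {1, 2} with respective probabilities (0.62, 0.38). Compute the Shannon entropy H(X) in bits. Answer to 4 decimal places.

H(X) = −Σ p·log₂ p.
  −(0.62)·log₂(0.62) = 0.42759
  −(0.38)·log₂(0.38) = 0.53045
Sum: 0.42759 + 0.53045 = 0.9580 bits.

0.9580 bits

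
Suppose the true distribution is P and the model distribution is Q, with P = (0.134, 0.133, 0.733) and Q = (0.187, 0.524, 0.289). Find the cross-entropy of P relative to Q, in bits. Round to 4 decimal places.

1.7608 bits

H(P,Q) = −Σ p·log₂ q.
  −0.134·log₂(0.187) = 0.32413
  −0.133·log₂(0.524) = 0.12400
  −0.733·log₂(0.289) = 1.31270
H(P,Q) = 1.7608 bits.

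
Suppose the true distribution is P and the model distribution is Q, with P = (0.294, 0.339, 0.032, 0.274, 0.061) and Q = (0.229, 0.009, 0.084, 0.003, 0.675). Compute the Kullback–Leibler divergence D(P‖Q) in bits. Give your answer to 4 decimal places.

D(P‖Q) = Σ p·log₂(p/q).
  0.294·log₂(0.294/0.229) = 0.10598
  0.339·log₂(0.339/0.009) = 1.77474
  0.032·log₂(0.032/0.084) = -0.04455
  0.274·log₂(0.274/0.003) = 1.78458
  0.061·log₂(0.061/0.675) = -0.21155
D(P‖Q) = 3.4092 bits.

3.4092 bits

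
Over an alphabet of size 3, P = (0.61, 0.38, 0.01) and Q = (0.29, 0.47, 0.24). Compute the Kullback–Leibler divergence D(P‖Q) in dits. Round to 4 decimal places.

D(P‖Q) = Σ p·log₁₀(p/q).
  0.61·log₁₀(0.61/0.29) = 0.19699
  0.38·log₁₀(0.38/0.47) = -0.03508
  0.01·log₁₀(0.01/0.24) = -0.01380
D(P‖Q) = 0.1481 dits.

0.1481 dits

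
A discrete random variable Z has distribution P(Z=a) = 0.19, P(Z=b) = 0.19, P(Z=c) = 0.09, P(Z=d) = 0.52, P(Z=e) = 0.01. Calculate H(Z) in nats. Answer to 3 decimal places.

H(Z) = −Σ p·ln p.
  −(0.19)·ln(0.19) = 0.3155
  −(0.19)·ln(0.19) = 0.3155
  −(0.09)·ln(0.09) = 0.2167
  −(0.52)·ln(0.52) = 0.3400
  −(0.01)·ln(0.01) = 0.0461
Sum: 0.3155 + 0.3155 + 0.2167 + 0.3400 + 0.0461 = 1.234 nats.

1.234 nats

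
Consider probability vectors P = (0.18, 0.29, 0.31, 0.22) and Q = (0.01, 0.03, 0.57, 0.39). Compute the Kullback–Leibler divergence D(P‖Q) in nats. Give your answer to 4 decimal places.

D(P‖Q) = Σ p·ln(p/q).
  0.18·ln(0.18/0.01) = 0.52027
  0.29·ln(0.29/0.03) = 0.65792
  0.31·ln(0.31/0.57) = -0.18881
  0.22·ln(0.22/0.39) = -0.12595
D(P‖Q) = 0.8634 nats.

0.8634 nats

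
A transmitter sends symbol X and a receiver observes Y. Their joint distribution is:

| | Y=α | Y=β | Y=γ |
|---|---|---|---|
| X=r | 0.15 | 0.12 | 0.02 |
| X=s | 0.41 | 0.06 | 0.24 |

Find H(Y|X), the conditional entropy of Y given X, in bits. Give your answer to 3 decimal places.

1.287 bits

Chain rule: H(Y|X) = H(X,Y) − H(X).
Marginals: p(X) = (0.2900, 0.7100), p(Y) = (0.5600, 0.1800, 0.2600).
H(X,Y) = 2.1555 bits; H(X) = 0.8687 bits.
H(Y|X) = 2.1555 − 0.8687 = 1.287 bits.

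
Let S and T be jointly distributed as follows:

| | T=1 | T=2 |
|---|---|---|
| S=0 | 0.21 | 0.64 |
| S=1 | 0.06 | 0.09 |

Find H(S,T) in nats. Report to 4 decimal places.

H(S,T) = −Σ p(x,y)·ln p(x,y) over all 4 cells.
  cell (0,1): −0.21·ln0.21 = 0.32774
  cell (0,2): −0.64·ln0.64 = 0.28562
  cell (1,1): −0.06·ln0.06 = 0.16880
  cell (1,2): −0.09·ln0.09 = 0.21672
Sum = 0.9989 nats.

0.9989 nats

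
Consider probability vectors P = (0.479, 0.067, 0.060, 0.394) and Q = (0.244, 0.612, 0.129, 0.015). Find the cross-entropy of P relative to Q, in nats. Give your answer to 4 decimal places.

H(P,Q) = −Σ p·ln q.
  −0.479·ln(0.244) = 0.67567
  −0.067·ln(0.612) = 0.03290
  −0.060·ln(0.129) = 0.12288
  −0.394·ln(0.015) = 1.65468
H(P,Q) = 2.4861 nats.

2.4861 nats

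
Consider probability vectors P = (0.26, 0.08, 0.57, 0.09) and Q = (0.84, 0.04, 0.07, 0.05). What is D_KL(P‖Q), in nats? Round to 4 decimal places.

0.9988 nats

D(P‖Q) = Σ p·ln(p/q).
  0.26·ln(0.26/0.84) = -0.30491
  0.08·ln(0.08/0.04) = 0.05545
  0.57·ln(0.57/0.07) = 1.19537
  0.09·ln(0.09/0.05) = 0.05290
D(P‖Q) = 0.9988 nats.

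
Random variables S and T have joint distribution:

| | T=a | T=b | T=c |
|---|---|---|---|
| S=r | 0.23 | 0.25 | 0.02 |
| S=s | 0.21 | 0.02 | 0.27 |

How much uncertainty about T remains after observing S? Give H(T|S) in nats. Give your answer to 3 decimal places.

Chain rule: H(T|S) = H(S,T) − H(S).
Marginals: p(S) = (0.5000, 0.5000), p(T) = (0.4400, 0.2700, 0.2900).
H(S,T) = 1.5223 nats; H(S) = 0.6931 nats.
H(T|S) = 1.5223 − 0.6931 = 0.829 nats.

0.829 nats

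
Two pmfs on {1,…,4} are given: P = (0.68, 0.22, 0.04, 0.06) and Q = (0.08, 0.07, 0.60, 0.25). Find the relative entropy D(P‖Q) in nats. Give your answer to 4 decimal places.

D(P‖Q) = Σ p·ln(p/q).
  0.68·ln(0.68/0.08) = 1.45524
  0.22·ln(0.22/0.07) = 0.25193
  0.04·ln(0.04/0.60) = -0.10832
  0.06·ln(0.06/0.25) = -0.08563
D(P‖Q) = 1.5132 nats.

1.5132 nats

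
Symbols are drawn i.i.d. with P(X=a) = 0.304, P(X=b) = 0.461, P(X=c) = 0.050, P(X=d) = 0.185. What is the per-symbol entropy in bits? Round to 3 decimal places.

1.704 bits

H(X) = −Σ p·log₂ p.
  −(0.304)·log₂(0.304) = 0.5222
  −(0.461)·log₂(0.461) = 0.5150
  −(0.050)·log₂(0.050) = 0.2161
  −(0.185)·log₂(0.185) = 0.4504
Sum: 0.5222 + 0.5150 + 0.2161 + 0.4504 = 1.704 bits.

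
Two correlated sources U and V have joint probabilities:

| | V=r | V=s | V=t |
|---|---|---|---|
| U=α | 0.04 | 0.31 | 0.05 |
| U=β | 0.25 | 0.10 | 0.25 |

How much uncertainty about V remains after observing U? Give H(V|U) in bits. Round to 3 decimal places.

1.287 bits

Marginals: p(U) = (0.4000, 0.6000), p(V) = (0.2900, 0.4100, 0.3000).
H(V|U) = Σ p(U) · H(V|U=·).
  U=α: p=0.4000, H(V|U=α) = 0.9922
  U=β: p=0.6000, H(V|U=β) = 1.4834
Weighted sum = 1.287 bits.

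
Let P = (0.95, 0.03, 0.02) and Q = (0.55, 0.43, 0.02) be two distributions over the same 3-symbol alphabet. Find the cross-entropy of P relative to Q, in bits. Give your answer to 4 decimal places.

H(P,Q) = −Σ p·log₂ q.
  −0.95·log₂(0.55) = 0.81937
  −0.03·log₂(0.43) = 0.03653
  −0.02·log₂(0.02) = 0.11288
H(P,Q) = 0.9688 bits.

0.9688 bits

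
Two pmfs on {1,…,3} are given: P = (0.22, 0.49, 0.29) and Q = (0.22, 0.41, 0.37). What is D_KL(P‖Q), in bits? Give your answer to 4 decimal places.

0.0241 bits

D(P‖Q) = Σ p·log₂(p/q).
  0.22·log₂(0.22/0.22) = 0.00000
  0.49·log₂(0.49/0.41) = 0.12601
  0.29·log₂(0.29/0.37) = -0.10193
D(P‖Q) = 0.0241 bits.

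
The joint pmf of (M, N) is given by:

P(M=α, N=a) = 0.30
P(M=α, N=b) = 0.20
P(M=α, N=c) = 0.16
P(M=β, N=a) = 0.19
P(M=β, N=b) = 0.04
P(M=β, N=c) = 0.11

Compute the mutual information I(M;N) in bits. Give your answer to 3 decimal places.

Marginals: p(M) = (0.6600, 0.3400), p(N) = (0.4900, 0.2400, 0.2700).
I(M;N) = H(M) + H(N) − H(M,N).
H(M) = 0.9248, H(N) = 1.5084, H(M,N) = 2.3998.
I(M;N) = 0.9248 + 1.5084 − 2.3998 = 0.033 bits.

0.033 bits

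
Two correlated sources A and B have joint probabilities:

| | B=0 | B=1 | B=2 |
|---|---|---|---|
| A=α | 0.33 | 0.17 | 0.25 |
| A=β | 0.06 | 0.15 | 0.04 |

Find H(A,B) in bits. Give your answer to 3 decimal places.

H(A,B) = −Σ p(x,y)·log₂ p(x,y) over all 6 cells.
  cell (α,0): −0.33·log₂0.33 = 0.5278
  cell (α,1): −0.17·log₂0.17 = 0.4346
  cell (α,2): −0.25·log₂0.25 = 0.5000
  cell (β,0): −0.06·log₂0.06 = 0.2435
  cell (β,1): −0.15·log₂0.15 = 0.4105
  cell (β,2): −0.04·log₂0.04 = 0.1858
Sum = 2.302 bits.

2.302 bits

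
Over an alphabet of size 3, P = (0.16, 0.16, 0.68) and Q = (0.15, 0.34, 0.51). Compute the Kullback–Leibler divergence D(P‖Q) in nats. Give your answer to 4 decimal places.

0.0853 nats

D(P‖Q) = Σ p·ln(p/q).
  0.16·ln(0.16/0.15) = 0.01033
  0.16·ln(0.16/0.34) = -0.12060
  0.68·ln(0.68/0.51) = 0.19562
D(P‖Q) = 0.0853 nats.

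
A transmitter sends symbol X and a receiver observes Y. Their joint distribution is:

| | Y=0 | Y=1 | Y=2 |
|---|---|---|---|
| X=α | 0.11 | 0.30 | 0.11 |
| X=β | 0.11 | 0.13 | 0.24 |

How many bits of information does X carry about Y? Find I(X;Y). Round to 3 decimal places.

0.084 bits

Marginals: p(X) = (0.5200, 0.4800), p(Y) = (0.2200, 0.4300, 0.3500).
I(X;Y) = H(X) + H(Y) − H(X,Y).
H(X) = 0.9988, H(Y) = 1.5342, H(X,Y) = 2.4487.
I(X;Y) = 0.9988 + 1.5342 − 2.4487 = 0.084 bits.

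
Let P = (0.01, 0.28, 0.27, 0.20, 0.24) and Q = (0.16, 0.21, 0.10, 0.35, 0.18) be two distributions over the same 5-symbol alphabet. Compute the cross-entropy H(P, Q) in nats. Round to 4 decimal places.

H(P,Q) = −Σ p·ln q.
  −0.01·ln(0.16) = 0.01833
  −0.28·ln(0.21) = 0.43698
  −0.27·ln(0.10) = 0.62170
  −0.20·ln(0.35) = 0.20996
  −0.24·ln(0.18) = 0.41155
H(P,Q) = 1.6985 nats.

1.6985 nats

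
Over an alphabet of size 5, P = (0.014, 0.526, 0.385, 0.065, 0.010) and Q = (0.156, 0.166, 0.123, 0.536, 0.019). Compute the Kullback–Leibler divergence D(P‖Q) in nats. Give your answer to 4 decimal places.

0.8686 nats

D(P‖Q) = Σ p·ln(p/q).
  0.014·ln(0.014/0.156) = -0.03375
  0.526·ln(0.526/0.166) = 0.60664
  0.385·ln(0.385/0.123) = 0.43931
  0.065·ln(0.065/0.536) = -0.13713
  0.010·ln(0.010/0.019) = -0.00642
D(P‖Q) = 0.8686 nats.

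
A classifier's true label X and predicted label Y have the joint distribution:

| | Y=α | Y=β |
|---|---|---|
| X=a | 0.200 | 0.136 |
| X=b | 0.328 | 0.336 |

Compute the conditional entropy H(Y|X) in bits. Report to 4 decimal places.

0.9911 bits

Marginals: p(X) = (0.3360, 0.6640), p(Y) = (0.5280, 0.4720).
H(Y|X) = Σ p(X) · H(Y|X=·).
  X=a: p=0.3360, H(Y|X=a) = 0.9737
  X=b: p=0.6640, H(Y|X=b) = 0.9999
Weighted sum = 0.9911 bits.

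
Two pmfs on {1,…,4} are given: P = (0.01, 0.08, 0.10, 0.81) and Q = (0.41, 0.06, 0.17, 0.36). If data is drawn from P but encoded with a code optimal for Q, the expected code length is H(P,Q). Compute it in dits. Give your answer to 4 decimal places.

0.5380 dits

H(P,Q) = −Σ p·log₁₀ q.
  −0.01·log₁₀(0.41) = 0.00387
  −0.08·log₁₀(0.06) = 0.09775
  −0.10·log₁₀(0.17) = 0.07696
  −0.81·log₁₀(0.36) = 0.35939
H(P,Q) = 0.5380 dits.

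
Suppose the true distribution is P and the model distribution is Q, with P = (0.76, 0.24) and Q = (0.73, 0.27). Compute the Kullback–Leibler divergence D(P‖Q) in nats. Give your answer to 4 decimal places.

0.0023 nats

D(P‖Q) = Σ p·ln(p/q).
  0.76·ln(0.76/0.73) = 0.03061
  0.24·ln(0.24/0.27) = -0.02827
D(P‖Q) = 0.0023 nats.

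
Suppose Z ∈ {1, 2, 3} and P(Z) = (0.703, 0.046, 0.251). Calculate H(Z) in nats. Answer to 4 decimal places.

0.7363 nats

H(Z) = −Σ p·ln p.
  −(0.703)·ln(0.703) = 0.24774
  −(0.046)·ln(0.046) = 0.14164
  −(0.251)·ln(0.251) = 0.34696
Sum: 0.24774 + 0.14164 + 0.34696 = 0.7363 nats.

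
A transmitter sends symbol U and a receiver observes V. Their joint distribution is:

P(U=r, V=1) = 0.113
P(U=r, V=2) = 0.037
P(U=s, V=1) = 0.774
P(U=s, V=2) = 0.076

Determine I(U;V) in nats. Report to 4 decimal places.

0.0129 nats

Marginals: p(U) = (0.1500, 0.8500), p(V) = (0.8870, 0.1130).
I(U;V) = H(U) + H(V) − H(U,V).
H(U) = 0.4227, H(V) = 0.3527, H(U,V) = 0.7625.
I(U;V) = 0.4227 + 0.3527 − 0.7625 = 0.0129 nats.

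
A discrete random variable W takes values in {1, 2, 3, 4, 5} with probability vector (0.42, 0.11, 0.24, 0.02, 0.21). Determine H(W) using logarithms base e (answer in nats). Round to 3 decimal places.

H(W) = −Σ p·ln p.
  −(0.42)·ln(0.42) = 0.3644
  −(0.11)·ln(0.11) = 0.2428
  −(0.24)·ln(0.24) = 0.3425
  −(0.02)·ln(0.02) = 0.0782
  −(0.21)·ln(0.21) = 0.3277
Sum: 0.3644 + 0.2428 + 0.3425 + 0.0782 + 0.3277 = 1.356 nats.

1.356 nats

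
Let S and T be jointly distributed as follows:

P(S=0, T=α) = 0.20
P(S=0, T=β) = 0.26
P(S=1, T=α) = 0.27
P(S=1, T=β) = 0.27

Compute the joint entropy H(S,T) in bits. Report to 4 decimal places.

H(S,T) = −Σ p(x,y)·log₂ p(x,y) over all 4 cells.
  cell (0,α): −0.20·log₂0.20 = 0.46439
  cell (0,β): −0.26·log₂0.26 = 0.50529
  cell (1,α): −0.27·log₂0.27 = 0.51002
  cell (1,β): −0.27·log₂0.27 = 0.51002
Sum = 1.9897 bits.

1.9897 bits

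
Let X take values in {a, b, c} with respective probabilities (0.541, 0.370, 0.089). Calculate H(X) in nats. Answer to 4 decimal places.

H(X) = −Σ p·ln p.
  −(0.541)·ln(0.541) = 0.33236
  −(0.370)·ln(0.370) = 0.36787
  −(0.089)·ln(0.089) = 0.21530
Sum: 0.33236 + 0.36787 + 0.21530 = 0.9155 nats.

0.9155 nats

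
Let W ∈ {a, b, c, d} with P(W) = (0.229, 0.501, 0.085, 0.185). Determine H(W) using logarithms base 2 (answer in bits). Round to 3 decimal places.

H(W) = −Σ p·log₂ p.
  −(0.229)·log₂(0.229) = 0.4870
  −(0.501)·log₂(0.501) = 0.4996
  −(0.085)·log₂(0.085) = 0.3023
  −(0.185)·log₂(0.185) = 0.4504
Sum: 0.4870 + 0.4996 + 0.3023 + 0.4504 = 1.739 bits.

1.739 bits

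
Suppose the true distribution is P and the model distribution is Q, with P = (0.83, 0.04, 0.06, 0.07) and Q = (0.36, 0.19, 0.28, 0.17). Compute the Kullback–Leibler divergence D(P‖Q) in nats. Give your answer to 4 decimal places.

0.4765 nats

D(P‖Q) = Σ p·ln(p/q).
  0.83·ln(0.83/0.36) = 0.69332
  0.04·ln(0.04/0.19) = -0.06233
  0.06·ln(0.06/0.28) = -0.09243
  0.07·ln(0.07/0.17) = -0.06211
D(P‖Q) = 0.4765 nats.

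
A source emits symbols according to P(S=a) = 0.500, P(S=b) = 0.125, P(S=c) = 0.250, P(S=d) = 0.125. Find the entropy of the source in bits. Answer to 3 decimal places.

H(S) = −Σ p·log₂ p.
  −(0.500)·log₂(0.500) = 0.5000
  −(0.125)·log₂(0.125) = 0.3750
  −(0.250)·log₂(0.250) = 0.5000
  −(0.125)·log₂(0.125) = 0.3750
Sum: 0.5000 + 0.3750 + 0.5000 + 0.3750 = 1.750 bits.

1.750 bits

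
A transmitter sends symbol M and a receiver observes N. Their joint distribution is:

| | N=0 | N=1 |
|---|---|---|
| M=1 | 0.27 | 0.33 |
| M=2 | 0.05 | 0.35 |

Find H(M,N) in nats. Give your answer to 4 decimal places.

1.2366 nats

H(M,N) = −Σ p(x,y)·ln p(x,y) over all 4 cells.
  cell (1,0): −0.27·ln0.27 = 0.35352
  cell (1,1): −0.33·ln0.33 = 0.36586
  cell (2,0): −0.05·ln0.05 = 0.14979
  cell (2,1): −0.35·ln0.35 = 0.36744
Sum = 1.2366 nats.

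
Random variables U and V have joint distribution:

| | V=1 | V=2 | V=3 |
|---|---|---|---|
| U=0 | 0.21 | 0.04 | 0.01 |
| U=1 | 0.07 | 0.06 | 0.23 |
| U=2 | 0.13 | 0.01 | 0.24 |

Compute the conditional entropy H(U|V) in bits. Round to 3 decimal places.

1.282 bits

Marginals: p(U) = (0.2600, 0.3600, 0.3800), p(V) = (0.4100, 0.1100, 0.4800).
H(U|V) = Σ p(V) · H(U|V=·).
  V=1: p=0.4100, H(U|V=1) = 1.4552
  V=2: p=0.1100, H(U|V=2) = 1.3222
  V=3: p=0.4800, H(U|V=3) = 1.1249
Weighted sum = 1.282 bits.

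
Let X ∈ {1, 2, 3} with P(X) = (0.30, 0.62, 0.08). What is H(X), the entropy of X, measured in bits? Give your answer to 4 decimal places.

1.2402 bits

H(X) = −Σ p·log₂ p.
  −(0.30)·log₂(0.30) = 0.52109
  −(0.62)·log₂(0.62) = 0.42759
  −(0.08)·log₂(0.08) = 0.29151
Sum: 0.52109 + 0.42759 + 0.29151 = 1.2402 bits.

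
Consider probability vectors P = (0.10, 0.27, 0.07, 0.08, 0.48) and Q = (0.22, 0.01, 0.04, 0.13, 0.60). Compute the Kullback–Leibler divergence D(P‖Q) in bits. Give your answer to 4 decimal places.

D(P‖Q) = Σ p·log₂(p/q).
  0.10·log₂(0.10/0.22) = -0.11375
  0.27·log₂(0.27/0.01) = 1.28382
  0.07·log₂(0.07/0.04) = 0.05651
  0.08·log₂(0.08/0.13) = -0.05604
  0.48·log₂(0.48/0.60) = -0.15453
D(P‖Q) = 1.0160 bits.

1.0160 bits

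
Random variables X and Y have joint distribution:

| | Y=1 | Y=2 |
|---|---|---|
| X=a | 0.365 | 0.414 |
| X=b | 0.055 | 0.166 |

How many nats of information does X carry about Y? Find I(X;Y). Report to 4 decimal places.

0.0179 nats

Marginals: p(X) = (0.7790, 0.2210), p(Y) = (0.4200, 0.5800).
I(X;Y) = H(X) + H(Y) − H(X,Y).
H(X) = 0.5282, H(Y) = 0.6803, H(X,Y) = 1.1906.
I(X;Y) = 0.5282 + 0.6803 − 1.1906 = 0.0179 nats.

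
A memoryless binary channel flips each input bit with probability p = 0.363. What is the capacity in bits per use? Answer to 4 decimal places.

0.0549 bits

Binary symmetric channel: C = 1 − h₂(ε) where h₂ is the binary entropy function.
h₂(0.363) = −0.363·log₂0.363 − 0.637·log₂0.637 = 0.9451.
C = 1 − 0.9451 = 0.0549 bits per channel use.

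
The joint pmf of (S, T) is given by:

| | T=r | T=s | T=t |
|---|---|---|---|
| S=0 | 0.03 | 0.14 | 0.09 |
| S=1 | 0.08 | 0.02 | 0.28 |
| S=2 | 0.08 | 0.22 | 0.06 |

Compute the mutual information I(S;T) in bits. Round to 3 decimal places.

Marginals: p(S) = (0.2600, 0.3800, 0.3600), p(T) = (0.1900, 0.3800, 0.4300).
I(S;T) = H(S) + H(T) − H(S,T).
H(S) = 1.5664, H(T) = 1.5092, H(S,T) = 2.7958.
I(S;T) = 1.5664 + 1.5092 − 2.7958 = 0.280 bits.

0.280 bits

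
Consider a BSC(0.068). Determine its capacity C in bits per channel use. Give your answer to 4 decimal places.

0.6416 bits

Binary symmetric channel: C = 1 − h₂(ε) where h₂ is the binary entropy function.
h₂(0.068) = −0.068·log₂0.068 − 0.932·log₂0.932 = 0.3584.
C = 1 − 0.3584 = 0.6416 bits per channel use.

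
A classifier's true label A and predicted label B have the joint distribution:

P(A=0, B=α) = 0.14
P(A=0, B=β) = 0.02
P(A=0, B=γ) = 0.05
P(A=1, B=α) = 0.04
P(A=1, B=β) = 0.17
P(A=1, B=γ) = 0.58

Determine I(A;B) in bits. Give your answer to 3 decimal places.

Marginals: p(A) = (0.2100, 0.7900), p(B) = (0.1800, 0.1900, 0.6300).
I(A;B) = Σ p(x,y)·log₂[p(x,y)/(p(x)p(y))].
  (0,α): 0.14·log₂(3.7037) = 0.2645
  (0,β): 0.02·log₂(0.5013) = -0.0199
  (0,γ): 0.05·log₂(0.3779) = -0.0702
  (1,α): 0.04·log₂(0.2813) = -0.0732
  (1,β): 0.17·log₂(1.1326) = 0.0305
  (1,γ): 0.58·log₂(1.1654) = 0.1281
Sum = 0.260 bits.

0.260 bits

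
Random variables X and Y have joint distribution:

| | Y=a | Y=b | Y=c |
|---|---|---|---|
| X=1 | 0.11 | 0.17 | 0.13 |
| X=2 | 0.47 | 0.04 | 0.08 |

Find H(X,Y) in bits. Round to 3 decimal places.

2.157 bits

H(X,Y) = −Σ p(x,y)·log₂ p(x,y) over all 6 cells.
  cell (1,a): −0.11·log₂0.11 = 0.3503
  cell (1,b): −0.17·log₂0.17 = 0.4346
  cell (1,c): −0.13·log₂0.13 = 0.3826
  cell (2,a): −0.47·log₂0.47 = 0.5120
  cell (2,b): −0.04·log₂0.04 = 0.1858
  cell (2,c): −0.08·log₂0.08 = 0.2915
Sum = 2.157 bits.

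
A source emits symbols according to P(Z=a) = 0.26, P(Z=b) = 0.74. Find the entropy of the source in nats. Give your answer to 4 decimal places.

H(Z) = −Σ p·ln p.
  −(0.26)·ln(0.26) = 0.35024
  −(0.74)·ln(0.74) = 0.22282
Sum: 0.35024 + 0.22282 = 0.5731 nats.

0.5731 nats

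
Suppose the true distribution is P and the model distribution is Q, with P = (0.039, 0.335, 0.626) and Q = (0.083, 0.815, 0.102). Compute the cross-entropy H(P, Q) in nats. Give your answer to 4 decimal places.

H(P,Q) = −Σ p·ln q.
  −0.039·ln(0.083) = 0.09707
  −0.335·ln(0.815) = 0.06853
  −0.626·ln(0.102) = 1.42902
H(P,Q) = 1.5946 nats.

1.5946 nats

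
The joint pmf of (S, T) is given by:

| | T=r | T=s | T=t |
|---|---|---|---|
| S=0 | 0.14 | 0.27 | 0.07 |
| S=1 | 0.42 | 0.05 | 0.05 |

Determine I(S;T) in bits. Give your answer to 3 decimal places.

Marginals: p(S) = (0.4800, 0.5200), p(T) = (0.5600, 0.3200, 0.1200).
I(S;T) = H(S) + H(T) − H(S,T).
H(S) = 0.9988, H(T) = 1.3615, H(S,T) = 2.1335.
I(S;T) = 0.9988 + 1.3615 − 2.1335 = 0.227 bits.

0.227 bits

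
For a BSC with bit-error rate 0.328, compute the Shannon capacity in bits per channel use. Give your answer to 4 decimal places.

0.0871 bits

Binary symmetric channel: C = 1 − h₂(ε) where h₂ is the binary entropy function.
h₂(0.328) = −0.328·log₂0.328 − 0.672·log₂0.672 = 0.9129.
C = 1 − 0.9129 = 0.0871 bits per channel use.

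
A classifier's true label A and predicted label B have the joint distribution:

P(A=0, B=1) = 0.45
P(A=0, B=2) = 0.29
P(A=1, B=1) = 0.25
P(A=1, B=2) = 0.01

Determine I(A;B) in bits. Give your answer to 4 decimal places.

Marginals: p(A) = (0.7400, 0.2600), p(B) = (0.7000, 0.3000).
I(A;B) = Σ p(x,y)·log₂[p(x,y)/(p(x)p(y))].
  (0,1): 0.45·log₂(0.8687) = -0.09136
  (0,2): 0.29·log₂(1.3063) = 0.11179
  (1,1): 0.25·log₂(1.3736) = 0.11450
  (1,2): 0.01·log₂(0.1282) = -0.02963
Sum = 0.1053 bits.

0.1053 bits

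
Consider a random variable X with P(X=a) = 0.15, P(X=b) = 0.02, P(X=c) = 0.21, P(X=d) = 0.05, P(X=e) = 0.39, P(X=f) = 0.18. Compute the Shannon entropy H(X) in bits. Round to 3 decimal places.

H(X) = −Σ p·log₂ p.
  −(0.15)·log₂(0.15) = 0.4105
  −(0.02)·log₂(0.02) = 0.1129
  −(0.21)·log₂(0.21) = 0.4728
  −(0.05)·log₂(0.05) = 0.2161
  −(0.39)·log₂(0.39) = 0.5298
  −(0.18)·log₂(0.18) = 0.4453
Sum: 0.4105 + 0.1129 + 0.4728 + 0.2161 + 0.5298 + 0.4453 = 2.187 bits.

2.187 bits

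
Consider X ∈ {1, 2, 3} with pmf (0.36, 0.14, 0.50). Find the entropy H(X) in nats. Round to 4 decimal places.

H(X) = −Σ p·ln p.
  −(0.36)·ln(0.36) = 0.36779
  −(0.14)·ln(0.14) = 0.27526
  −(0.50)·ln(0.50) = 0.34657
Sum: 0.36779 + 0.27526 + 0.34657 = 0.9896 nats.

0.9896 nats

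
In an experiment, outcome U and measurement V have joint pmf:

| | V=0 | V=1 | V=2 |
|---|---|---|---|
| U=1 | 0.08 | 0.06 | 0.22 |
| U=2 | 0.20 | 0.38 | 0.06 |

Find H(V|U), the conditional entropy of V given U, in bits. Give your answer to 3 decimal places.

Chain rule: H(V|U) = H(U,V) − H(U).
Marginals: p(U) = (0.3600, 0.6400), p(V) = (0.2800, 0.4400, 0.2800).
H(U,V) = 2.2540 bits; H(U) = 0.9427 bits.
H(V|U) = 2.2540 − 0.9427 = 1.311 bits.

1.311 bits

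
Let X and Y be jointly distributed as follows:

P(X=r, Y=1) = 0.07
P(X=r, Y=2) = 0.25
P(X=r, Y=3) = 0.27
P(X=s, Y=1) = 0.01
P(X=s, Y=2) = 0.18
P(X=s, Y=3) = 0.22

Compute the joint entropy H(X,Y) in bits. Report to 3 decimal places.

2.271 bits

H(X,Y) = −Σ p(x,y)·log₂ p(x,y) over all 6 cells.
  cell (r,1): −0.07·log₂0.07 = 0.2686
  cell (r,2): −0.25·log₂0.25 = 0.5000
  cell (r,3): −0.27·log₂0.27 = 0.5100
  cell (s,1): −0.01·log₂0.01 = 0.0664
  cell (s,2): −0.18·log₂0.18 = 0.4453
  cell (s,3): −0.22·log₂0.22 = 0.4806
Sum = 2.271 bits.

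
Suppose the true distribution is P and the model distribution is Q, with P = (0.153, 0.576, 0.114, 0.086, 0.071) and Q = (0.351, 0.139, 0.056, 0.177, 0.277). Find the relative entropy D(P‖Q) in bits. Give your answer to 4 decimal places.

0.8860 bits

D(P‖Q) = Σ p·log₂(p/q).
  0.153·log₂(0.153/0.351) = -0.18328
  0.576·log₂(0.576/0.139) = 1.18137
  0.114·log₂(0.114/0.056) = 0.11691
  0.086·log₂(0.086/0.177) = -0.08956
  0.071·log₂(0.071/0.277) = -0.13944
D(P‖Q) = 0.8860 bits.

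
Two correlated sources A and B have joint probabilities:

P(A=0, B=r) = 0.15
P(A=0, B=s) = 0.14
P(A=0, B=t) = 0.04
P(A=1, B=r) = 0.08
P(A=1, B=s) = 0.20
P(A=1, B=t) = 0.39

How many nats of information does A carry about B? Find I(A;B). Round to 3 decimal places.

Marginals: p(A) = (0.3300, 0.6700), p(B) = (0.2300, 0.3400, 0.4300).
I(A;B) = Σ p(x,y)·ln[p(x,y)/(p(x)p(y))].
  (0,r): 0.15·ln(1.9763) = 0.1022
  (0,s): 0.14·ln(1.2478) = 0.0310
  (0,t): 0.04·ln(0.2819) = -0.0506
  (1,r): 0.08·ln(0.5191) = -0.0524
  (1,s): 0.20·ln(0.8780) = -0.0260
  (1,t): 0.39·ln(1.3537) = 0.1181
Sum = 0.122 nats.

0.122 nats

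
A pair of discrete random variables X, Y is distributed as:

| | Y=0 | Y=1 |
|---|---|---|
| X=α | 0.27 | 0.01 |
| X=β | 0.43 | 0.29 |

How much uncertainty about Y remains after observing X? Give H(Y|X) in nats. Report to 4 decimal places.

0.5285 nats

Marginals: p(X) = (0.2800, 0.7200), p(Y) = (0.7000, 0.3000).
H(Y|X) = Σ p(X) · H(Y|X=·).
  X=α: p=0.2800, H(Y|X=α) = 0.1541
  X=β: p=0.7200, H(Y|X=β) = 0.6741
Weighted sum = 0.5285 nats.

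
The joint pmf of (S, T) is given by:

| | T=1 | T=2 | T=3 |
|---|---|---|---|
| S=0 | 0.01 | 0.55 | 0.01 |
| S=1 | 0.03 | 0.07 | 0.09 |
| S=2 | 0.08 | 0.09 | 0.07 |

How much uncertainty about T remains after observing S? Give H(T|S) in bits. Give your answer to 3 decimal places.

0.801 bits

Marginals: p(S) = (0.5700, 0.1900, 0.2400), p(T) = (0.1200, 0.7100, 0.1700).
H(T|S) = Σ p(S) · H(T|S=·).
  S=0: p=0.5700, H(T|S=0) = 0.2544
  S=1: p=0.1900, H(T|S=1) = 1.4618
  S=2: p=0.2400, H(T|S=2) = 1.5774
Weighted sum = 0.801 bits.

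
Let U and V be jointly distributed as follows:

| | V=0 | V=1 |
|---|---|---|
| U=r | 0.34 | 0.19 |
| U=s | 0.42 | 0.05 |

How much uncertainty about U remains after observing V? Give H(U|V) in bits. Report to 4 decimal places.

Marginals: p(U) = (0.5300, 0.4700), p(V) = (0.7600, 0.2400).
H(U|V) = Σ p(V) · H(U|V=·).
  V=0: p=0.7600, H(U|V=0) = 0.9920
  V=1: p=0.2400, H(U|V=1) = 0.7383
Weighted sum = 0.9311 bits.

0.9311 bits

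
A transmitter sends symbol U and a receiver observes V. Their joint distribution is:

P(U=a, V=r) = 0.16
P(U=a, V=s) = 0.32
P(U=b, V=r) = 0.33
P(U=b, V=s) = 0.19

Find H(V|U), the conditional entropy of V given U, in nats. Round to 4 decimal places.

0.6469 nats

Marginals: p(U) = (0.4800, 0.5200), p(V) = (0.4900, 0.5100).
H(V|U) = Σ p(U) · H(V|U=·).
  U=a: p=0.4800, H(V|U=a) = 0.6365
  U=b: p=0.5200, H(V|U=b) = 0.6565
Weighted sum = 0.6469 nats.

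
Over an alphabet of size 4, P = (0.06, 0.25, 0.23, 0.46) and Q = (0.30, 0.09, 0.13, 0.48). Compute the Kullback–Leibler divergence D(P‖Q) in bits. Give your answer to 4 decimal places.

D(P‖Q) = Σ p·log₂(p/q).
  0.06·log₂(0.06/0.30) = -0.13932
  0.25·log₂(0.25/0.09) = 0.36848
  0.23·log₂(0.23/0.13) = 0.18932
  0.46·log₂(0.46/0.48) = -0.02824
D(P‖Q) = 0.3902 bits.

0.3902 bits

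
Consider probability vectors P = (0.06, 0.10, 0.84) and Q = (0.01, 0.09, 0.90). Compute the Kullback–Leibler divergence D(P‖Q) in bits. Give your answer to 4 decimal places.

0.0867 bits

D(P‖Q) = Σ p·log₂(p/q).
  0.06·log₂(0.06/0.01) = 0.15510
  0.10·log₂(0.10/0.09) = 0.01520
  0.84·log₂(0.84/0.90) = -0.08361
D(P‖Q) = 0.0867 bits.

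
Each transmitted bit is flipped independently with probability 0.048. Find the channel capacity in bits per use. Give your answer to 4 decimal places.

Binary symmetric channel: C = 1 − h₂(ε) where h₂ is the binary entropy function.
h₂(0.048) = −0.048·log₂0.048 − 0.952·log₂0.952 = 0.2778.
C = 1 − 0.2778 = 0.7222 bits per channel use.

0.7222 bits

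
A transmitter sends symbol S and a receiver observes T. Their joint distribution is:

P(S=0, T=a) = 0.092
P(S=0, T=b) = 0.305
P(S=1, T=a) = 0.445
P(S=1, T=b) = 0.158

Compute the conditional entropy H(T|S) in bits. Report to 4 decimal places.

Marginals: p(S) = (0.3970, 0.6030), p(T) = (0.5370, 0.4630).
H(T|S) = Σ p(S) · H(T|S=·).
  S=0: p=0.3970, H(T|S=0) = 0.7810
  S=1: p=0.6030, H(T|S=1) = 0.8298
Weighted sum = 0.8104 bits.

0.8104 bits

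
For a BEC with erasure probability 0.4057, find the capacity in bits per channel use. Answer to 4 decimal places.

0.5943 bits

Binary erasure channel: capacity C = 1 − ε.
C = 1 − 0.4057 = 0.5943 bits per channel use.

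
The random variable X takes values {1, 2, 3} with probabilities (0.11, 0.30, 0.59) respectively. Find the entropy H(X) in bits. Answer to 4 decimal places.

H(X) = −Σ p·log₂ p.
  −(0.11)·log₂(0.11) = 0.35029
  −(0.30)·log₂(0.30) = 0.52109
  −(0.59)·log₂(0.59) = 0.44912
Sum: 0.35029 + 0.52109 + 0.44912 = 1.3205 bits.

1.3205 bits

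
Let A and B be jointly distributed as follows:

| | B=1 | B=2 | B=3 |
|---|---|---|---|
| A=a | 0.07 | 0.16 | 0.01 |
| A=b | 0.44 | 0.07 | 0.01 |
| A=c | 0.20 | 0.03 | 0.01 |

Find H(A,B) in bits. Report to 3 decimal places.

H(A,B) = −Σ p(x,y)·log₂ p(x,y) over all 9 cells.
  cell (a,1): −0.07·log₂0.07 = 0.2686
  cell (a,2): −0.16·log₂0.16 = 0.4230
  cell (a,3): −0.01·log₂0.01 = 0.0664
  cell (b,1): −0.44·log₂0.44 = 0.5211
  cell (b,2): −0.07·log₂0.07 = 0.2686
  cell (b,3): −0.01·log₂0.01 = 0.0664
  cell (c,1): −0.20·log₂0.20 = 0.4644
  cell (c,2): −0.03·log₂0.03 = 0.1518
  cell (c,3): −0.01·log₂0.01 = 0.0664
Sum = 2.297 bits.

2.297 bits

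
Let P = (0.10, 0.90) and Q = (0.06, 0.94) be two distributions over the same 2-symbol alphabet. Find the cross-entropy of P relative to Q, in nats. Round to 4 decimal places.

H(P,Q) = −Σ p·ln q.
  −0.10·ln(0.06) = 0.28134
  −0.90·ln(0.94) = 0.05569
H(P,Q) = 0.3370 nats.

0.3370 nats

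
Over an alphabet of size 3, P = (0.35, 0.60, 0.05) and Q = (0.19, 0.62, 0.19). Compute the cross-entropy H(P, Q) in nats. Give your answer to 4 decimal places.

0.9511 nats

H(P,Q) = −Σ p·ln q.
  −0.35·ln(0.19) = 0.58126
  −0.60·ln(0.62) = 0.28682
  −0.05·ln(0.19) = 0.08304
H(P,Q) = 0.9511 nats.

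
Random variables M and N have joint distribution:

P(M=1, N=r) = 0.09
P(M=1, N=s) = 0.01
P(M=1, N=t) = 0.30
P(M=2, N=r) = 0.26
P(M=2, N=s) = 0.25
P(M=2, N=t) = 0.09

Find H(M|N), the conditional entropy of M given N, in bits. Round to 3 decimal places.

0.653 bits

Marginals: p(M) = (0.4000, 0.6000), p(N) = (0.3500, 0.2600, 0.3900).
H(M|N) = Σ p(N) · H(M|N=·).
  N=r: p=0.3500, H(M|N=r) = 0.8224
  N=s: p=0.2600, H(M|N=s) = 0.2352
  N=t: p=0.3900, H(M|N=t) = 0.7793
Weighted sum = 0.653 bits.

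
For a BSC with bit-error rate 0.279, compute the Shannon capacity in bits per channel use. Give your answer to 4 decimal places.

0.1459 bits

Binary symmetric channel: C = 1 − h₂(ε) where h₂ is the binary entropy function.
h₂(0.279) = −0.279·log₂0.279 − 0.721·log₂0.721 = 0.8541.
C = 1 − 0.8541 = 0.1459 bits per channel use.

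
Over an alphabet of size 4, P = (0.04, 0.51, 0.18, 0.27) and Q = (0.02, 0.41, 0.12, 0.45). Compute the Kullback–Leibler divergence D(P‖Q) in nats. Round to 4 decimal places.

0.0741 nats

D(P‖Q) = Σ p·ln(p/q).
  0.04·ln(0.04/0.02) = 0.02773
  0.51·ln(0.51/0.41) = 0.11131
  0.18·ln(0.18/0.12) = 0.07298
  0.27·ln(0.27/0.45) = -0.13792
D(P‖Q) = 0.0741 nats.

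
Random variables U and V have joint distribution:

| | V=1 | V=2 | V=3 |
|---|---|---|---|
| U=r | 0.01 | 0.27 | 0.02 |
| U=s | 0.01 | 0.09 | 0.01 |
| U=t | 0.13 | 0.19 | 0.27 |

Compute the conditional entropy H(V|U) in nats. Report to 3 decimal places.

0.806 nats

Chain rule: H(V|U) = H(U,V) − H(U).
Marginals: p(U) = (0.3000, 0.1100, 0.5900), p(V) = (0.1500, 0.5500, 0.3000).
H(U,V) = 1.7209 nats; H(U) = 0.9153 nats.
H(V|U) = 1.7209 − 0.9153 = 0.806 nats.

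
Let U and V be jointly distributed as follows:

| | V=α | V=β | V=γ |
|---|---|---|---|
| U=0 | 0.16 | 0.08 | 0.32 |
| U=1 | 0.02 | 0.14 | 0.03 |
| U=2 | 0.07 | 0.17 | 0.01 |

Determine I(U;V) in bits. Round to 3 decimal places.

0.312 bits

Marginals: p(U) = (0.5600, 0.1900, 0.2500), p(V) = (0.2500, 0.3900, 0.3600).
I(U;V) = H(U) + H(V) − H(U,V).
H(U) = 1.4237, H(V) = 1.5604, H(U,V) = 2.6719.
I(U;V) = 1.4237 + 1.5604 − 2.6719 = 0.312 bits.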